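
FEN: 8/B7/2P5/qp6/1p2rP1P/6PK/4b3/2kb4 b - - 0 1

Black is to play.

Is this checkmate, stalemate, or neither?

neither

Black to move; black king on c1.
In check: no.
Legal moves for Black include: Qd8, Qc7, Qxa7, Qb6, Qa6, Qa4, Qa3, Qa2, Qa1, Re8, Re7, Re6, Re5, Rxf4, Rd4, Rc4, Re3, Bh5, ... (list truncated; more exist).
Black has legal moves and is not in check → neither.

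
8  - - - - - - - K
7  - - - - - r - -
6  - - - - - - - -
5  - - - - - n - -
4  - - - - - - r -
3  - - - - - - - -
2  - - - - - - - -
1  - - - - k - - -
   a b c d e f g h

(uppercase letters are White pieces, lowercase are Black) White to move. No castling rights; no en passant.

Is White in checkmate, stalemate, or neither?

White to move; white king on h8.
In check: no.
King squares — g7: attacked by Rg4; h7: attacked by Rf7; g8: attacked by Rg4.
Legal moves for White: none.
Not in check and no legal moves → stalemate.

stalemate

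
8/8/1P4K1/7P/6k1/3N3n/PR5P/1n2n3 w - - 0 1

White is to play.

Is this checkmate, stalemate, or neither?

neither

White to move; white king on g6.
In check: no.
Legal moves for White include: Kh7, Kg7, Kf7, Kh6, Kf6, Ne5+, Nc5, Nf4, Nb4, Nf2+, Nxe1, Nc1, Rb5, Rb4+, Rb3, Rg2+, Rf2, Re2, ... (list truncated; more exist).
White has legal moves and is not in check → neither.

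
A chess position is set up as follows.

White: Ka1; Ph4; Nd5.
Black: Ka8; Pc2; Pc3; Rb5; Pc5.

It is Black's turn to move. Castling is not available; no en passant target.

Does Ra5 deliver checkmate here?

After Ra5: white king on a1; in check: yes, from the black rook on a5.
King squares — b1: attacked by Pc2; a2: attacked by Ra5; b2: attacked by Pc3.
White has no legal moves → checkmate.

yes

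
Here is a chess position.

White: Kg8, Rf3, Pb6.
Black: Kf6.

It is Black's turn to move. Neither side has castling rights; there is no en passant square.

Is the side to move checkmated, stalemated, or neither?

neither

Black to move; black king on f6.
In check: yes, from the white rook on f3.
Legal moves for Black: Ke7, Kg6, Ke6, Kg5, Ke5.
Black is in check but has 5 legal moves → neither.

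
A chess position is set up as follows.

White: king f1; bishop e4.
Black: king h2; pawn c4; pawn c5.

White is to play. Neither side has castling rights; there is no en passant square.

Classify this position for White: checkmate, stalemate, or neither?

neither

White to move; white king on f1.
In check: no.
Legal moves for White: Ba8, Bh7, Bb7, Bg6, Bc6, Bf5, Bd5, Bf3, Bd3, Bg2, Bc2, Bh1, Bb1, Kf2, Ke2, Ke1.
White has 16 legal moves and is not in check → neither.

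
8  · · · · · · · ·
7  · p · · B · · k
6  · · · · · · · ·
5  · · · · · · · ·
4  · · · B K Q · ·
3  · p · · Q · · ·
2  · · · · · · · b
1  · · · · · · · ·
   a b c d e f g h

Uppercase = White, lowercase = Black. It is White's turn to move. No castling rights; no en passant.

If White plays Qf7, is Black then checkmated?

After Qf7: black king on h7; in check: yes, from the white queen on f7.
King squares — g6: attacked by Qf7; h6: attacked by Qe3; g7: attacked by Bd4; g8: attacked by Qf7; h8: attacked by Bd4.
Black has no legal moves → checkmate.

yes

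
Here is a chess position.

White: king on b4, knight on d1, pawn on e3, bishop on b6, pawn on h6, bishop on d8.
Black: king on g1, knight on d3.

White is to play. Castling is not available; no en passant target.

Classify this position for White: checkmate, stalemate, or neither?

White to move; white king on b4.
In check: yes, from the black knight on d3.
King squares — a3: available; b3: available; c3: available; a4: available; c4: available; a5: available; b5: available; c5: attacked by Nd3.
Legal moves for White: Kb5, Ka5, Kc4, Ka4, Kc3, Kb3, Ka3.
White is in check but has 7 legal moves → neither.

neither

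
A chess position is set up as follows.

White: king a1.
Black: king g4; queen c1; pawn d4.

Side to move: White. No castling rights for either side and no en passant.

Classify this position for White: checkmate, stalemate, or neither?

White to move; white king on a1.
In check: yes, from the black queen on c1.
King squares — b1: attacked by Qc1; a2: available; b2: attacked by Qc1.
Legal moves for White: Ka2.
White is in check but has 1 legal move → neither.

neither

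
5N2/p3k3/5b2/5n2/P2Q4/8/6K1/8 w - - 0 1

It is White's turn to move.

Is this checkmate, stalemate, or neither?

White to move; white king on g2.
In check: no.
Legal moves for White include: Nh7, Nd7, Ng6+, Ne6, Qd8+, Qd7+, Qxa7+, Qxf6+, Qd6+, Qb6, Qe5+, Qd5, Qc5+, Qh4, Qg4, Qf4, Qe4+, Qc4, ... (list truncated; more exist).
White has legal moves and is not in check → neither.

neither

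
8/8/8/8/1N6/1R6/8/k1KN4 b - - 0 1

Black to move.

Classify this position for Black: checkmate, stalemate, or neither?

stalemate

Black to move; black king on a1.
In check: no.
King squares — b1: attacked by Kc1; a2: attacked by Nb4; b2: attacked by Kc1.
Legal moves for Black: none.
Not in check and no legal moves → stalemate.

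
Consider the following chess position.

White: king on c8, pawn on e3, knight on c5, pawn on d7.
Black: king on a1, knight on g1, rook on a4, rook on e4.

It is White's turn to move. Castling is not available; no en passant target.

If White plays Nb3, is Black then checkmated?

After Nb3: black king on a1; in check: yes, from the white knight on b3.
Black has 3 legal replies: Kb2, Ka2, Kb1.
In check but a legal move exists → not checkmate.

no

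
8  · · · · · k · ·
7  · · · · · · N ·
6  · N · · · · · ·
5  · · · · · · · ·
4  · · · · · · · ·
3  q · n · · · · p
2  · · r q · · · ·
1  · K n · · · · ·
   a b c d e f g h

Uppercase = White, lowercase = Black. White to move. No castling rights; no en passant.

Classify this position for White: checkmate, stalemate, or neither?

White to move; white king on b1.
In check: yes, from the black knight on c3.
King squares — a1: attacked by Qa3; c1: attacked by Rc2; a2: attacked by Nc1; b2: attacked by Rc2; c2: attacked by Qd2.
Legal moves for White: none.
In check with no legal moves → checkmate.

checkmate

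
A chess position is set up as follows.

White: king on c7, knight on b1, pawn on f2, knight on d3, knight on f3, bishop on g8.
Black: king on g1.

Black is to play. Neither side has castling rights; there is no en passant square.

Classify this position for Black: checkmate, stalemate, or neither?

Black to move; black king on g1.
In check: yes, from the white knight on f3.
Legal moves for Black: Kg2, Kh1, Kf1.
Black is in check but has 3 legal moves → neither.

neither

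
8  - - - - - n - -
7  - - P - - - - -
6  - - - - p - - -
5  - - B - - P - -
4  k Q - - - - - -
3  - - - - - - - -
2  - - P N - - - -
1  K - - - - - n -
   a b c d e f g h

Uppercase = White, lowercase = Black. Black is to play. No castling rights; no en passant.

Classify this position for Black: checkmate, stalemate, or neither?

Black to move; black king on a4.
In check: yes, from the white queen on b4.
King squares — a3: attacked by Qb4; b3: attacked by Pc2; b4: attacked by Bc5; a5: attacked by Qb4; b5: attacked by Qb4.
Legal moves for Black: none.
In check with no legal moves → checkmate.

checkmate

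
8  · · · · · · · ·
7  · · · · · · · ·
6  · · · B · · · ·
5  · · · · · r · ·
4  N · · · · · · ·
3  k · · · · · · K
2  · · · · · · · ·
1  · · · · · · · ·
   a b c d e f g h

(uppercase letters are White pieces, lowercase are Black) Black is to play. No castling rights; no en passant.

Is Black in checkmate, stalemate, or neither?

Black to move; black king on a3.
In check: yes, from the white bishop on d6.
Legal moves for Black: Kxa4, Kb3, Ka2, Rc5.
Black is in check but has 4 legal moves → neither.

neither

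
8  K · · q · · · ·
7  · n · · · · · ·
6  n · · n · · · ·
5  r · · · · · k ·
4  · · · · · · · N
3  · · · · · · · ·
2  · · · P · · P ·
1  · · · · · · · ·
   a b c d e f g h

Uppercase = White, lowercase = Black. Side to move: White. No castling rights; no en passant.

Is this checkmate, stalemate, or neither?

neither

White to move; white king on a8.
In check: yes, from the black queen on d8.
Legal moves for White: Ka7.
White is in check but has 1 legal move → neither.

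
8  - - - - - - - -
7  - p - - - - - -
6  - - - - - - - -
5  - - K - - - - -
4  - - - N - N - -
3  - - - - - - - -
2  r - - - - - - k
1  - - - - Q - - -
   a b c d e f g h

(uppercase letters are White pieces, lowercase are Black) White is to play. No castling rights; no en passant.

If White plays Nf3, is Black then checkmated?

After Nf3: black king on h2; in check: yes, from the white knight on f3.
King squares — g1: attacked by Qe1; h1: attacked by Qe1; g2: attacked by Nf4; g3: attacked by Qe1; h3: attacked by Nf4.
Black has no legal moves → checkmate.

yes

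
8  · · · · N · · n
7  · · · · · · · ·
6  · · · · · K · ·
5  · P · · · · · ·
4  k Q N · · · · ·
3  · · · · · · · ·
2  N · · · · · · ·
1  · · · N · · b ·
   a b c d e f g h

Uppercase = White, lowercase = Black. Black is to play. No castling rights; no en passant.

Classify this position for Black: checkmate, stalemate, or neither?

Black to move; black king on a4.
In check: yes, from the white queen on b4.
King squares — a3: attacked by Qb4; b3: attacked by Qb4; b4: attacked by Na2; a5: attacked by Qb4; b5: attacked by Qb4.
Legal moves for Black: none.
In check with no legal moves → checkmate.

checkmate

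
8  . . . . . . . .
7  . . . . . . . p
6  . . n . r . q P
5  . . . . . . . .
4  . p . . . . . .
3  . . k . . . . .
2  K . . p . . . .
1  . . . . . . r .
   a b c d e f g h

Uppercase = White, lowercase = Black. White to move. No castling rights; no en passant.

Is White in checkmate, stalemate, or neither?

stalemate

White to move; white king on a2.
In check: no.
King squares — a1: attacked by Rg1; b1: attacked by Rg1; b2: attacked by Kc3; a3: attacked by Pb4; b3: attacked by Kc3.
Legal moves for White: none.
Not in check and no legal moves → stalemate.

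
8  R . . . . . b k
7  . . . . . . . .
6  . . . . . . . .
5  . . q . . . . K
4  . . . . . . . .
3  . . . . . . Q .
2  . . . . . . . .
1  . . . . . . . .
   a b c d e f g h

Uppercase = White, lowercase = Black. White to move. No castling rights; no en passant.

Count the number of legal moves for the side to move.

6

White to move; king on h5.
In check: yes, from the black queen on c5.
Legal moves: Kh6, Kg6, Kh4, Kg4, Qg5, Qe5+.
Count: 6.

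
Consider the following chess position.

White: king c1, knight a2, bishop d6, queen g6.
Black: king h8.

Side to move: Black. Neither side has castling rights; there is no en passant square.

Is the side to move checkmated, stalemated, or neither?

stalemate

Black to move; black king on h8.
In check: no.
King squares — g7: attacked by Qg6; h7: attacked by Qg6; g8: attacked by Qg6.
Legal moves for Black: none.
Not in check and no legal moves → stalemate.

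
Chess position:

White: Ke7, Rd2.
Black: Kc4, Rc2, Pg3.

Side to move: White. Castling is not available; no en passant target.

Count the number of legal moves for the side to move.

White to move; king on e7.
In check: no.
Legal moves: Kf8, Ke8, Kd8, Kf7, Kd7, Kf6, Ke6, Kd6, Rd8, Rd7, Rd6, Rd5, Rd4+, Rd3, Rh2, Rg2, Rf2, Re2, Rxc2+, Rd1.
Count: 20.

20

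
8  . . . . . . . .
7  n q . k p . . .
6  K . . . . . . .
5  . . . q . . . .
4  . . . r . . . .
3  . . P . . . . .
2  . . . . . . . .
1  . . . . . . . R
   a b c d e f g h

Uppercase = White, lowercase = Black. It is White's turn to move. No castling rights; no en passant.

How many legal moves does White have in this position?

White to move; king on a6.
In check: yes, from the black queen on b7.
Legal moves: none.
Count: 0.

0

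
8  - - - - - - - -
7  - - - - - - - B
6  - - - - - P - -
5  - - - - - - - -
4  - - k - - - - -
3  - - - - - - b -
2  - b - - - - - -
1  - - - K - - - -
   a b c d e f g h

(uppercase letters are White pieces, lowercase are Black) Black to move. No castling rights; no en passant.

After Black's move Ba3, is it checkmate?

no

After Ba3: white king on d1; in check: no.
White is not in check, so this cannot be checkmate.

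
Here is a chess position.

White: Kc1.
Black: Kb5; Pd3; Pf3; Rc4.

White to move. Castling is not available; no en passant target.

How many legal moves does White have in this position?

White to move; king on c1.
In check: yes, from the black rook on c4.
Legal moves: Kd2, Kb2, Kd1, Kb1.
Count: 4.

4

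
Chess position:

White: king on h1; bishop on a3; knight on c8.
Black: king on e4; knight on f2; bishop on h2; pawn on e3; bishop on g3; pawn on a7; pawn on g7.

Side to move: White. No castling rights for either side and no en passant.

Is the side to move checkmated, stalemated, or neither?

neither

White to move; white king on h1.
In check: yes, from the black knight on f2.
Legal moves for White: Kg2.
White is in check but has 1 legal move → neither.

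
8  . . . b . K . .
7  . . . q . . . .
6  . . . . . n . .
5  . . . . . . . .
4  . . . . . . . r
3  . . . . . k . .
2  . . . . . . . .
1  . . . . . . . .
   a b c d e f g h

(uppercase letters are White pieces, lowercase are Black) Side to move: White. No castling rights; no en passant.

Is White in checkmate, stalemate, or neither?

White to move; white king on f8.
In check: no.
King squares — e7: attacked by Qd7; f7: attacked by Qd7; g7: attacked by Qd7; e8: attacked by Nf6; g8: attacked by Nf6.
Legal moves for White: none.
Not in check and no legal moves → stalemate.

stalemate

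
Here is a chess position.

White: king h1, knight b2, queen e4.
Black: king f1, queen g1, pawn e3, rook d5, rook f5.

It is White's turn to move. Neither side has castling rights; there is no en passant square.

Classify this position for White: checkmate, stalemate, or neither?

checkmate

White to move; white king on h1.
In check: yes, from the black queen on g1.
King squares — g1: attacked by Kf1; g2: attacked by Kf1; h2: attacked by Qg1.
Legal moves for White: none.
In check with no legal moves → checkmate.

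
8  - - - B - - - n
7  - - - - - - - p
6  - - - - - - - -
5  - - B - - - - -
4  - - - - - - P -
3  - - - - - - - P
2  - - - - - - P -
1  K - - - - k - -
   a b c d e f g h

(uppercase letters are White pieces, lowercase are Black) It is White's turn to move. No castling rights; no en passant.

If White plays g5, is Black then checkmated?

After g5: black king on f1; in check: no.
Black is not in check, so this cannot be checkmate.

no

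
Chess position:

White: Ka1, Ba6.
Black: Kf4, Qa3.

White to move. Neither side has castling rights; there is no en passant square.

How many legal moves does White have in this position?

1

White to move; king on a1.
In check: yes, from the black queen on a3.
Legal moves: Kb1.
Count: 1.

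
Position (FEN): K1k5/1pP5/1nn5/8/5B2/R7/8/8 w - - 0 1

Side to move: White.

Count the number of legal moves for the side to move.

White to move; king on a8.
In check: yes, from the black knight on b6.
Legal moves: none.
Count: 0.

0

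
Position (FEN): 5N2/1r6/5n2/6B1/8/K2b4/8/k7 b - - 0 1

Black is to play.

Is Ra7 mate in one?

After Ra7: white king on a3; in check: yes, from the black rook on a7.
White has 2 legal replies: Kb4, Kb3.
In check but a legal move exists → not checkmate.

no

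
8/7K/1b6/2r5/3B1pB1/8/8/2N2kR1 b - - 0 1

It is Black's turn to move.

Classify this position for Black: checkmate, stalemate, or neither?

Black to move; black king on f1.
In check: yes, from the white rook on g1.
King squares — e1: attacked by Rg1; g1: attacked by Bd4; e2: attacked by Nc1; f2: attacked by Bd4; g2: attacked by Rg1.
Legal moves for Black: none.
In check with no legal moves → checkmate.

checkmate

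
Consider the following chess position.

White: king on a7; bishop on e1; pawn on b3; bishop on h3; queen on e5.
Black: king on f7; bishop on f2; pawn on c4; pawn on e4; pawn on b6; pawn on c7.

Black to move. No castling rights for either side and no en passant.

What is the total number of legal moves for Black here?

Black to move; king on f7.
In check: no.
Legal moves: Kg8, Kf8, Kg6, Bc5, Bh4, Bd4, Bg3, Be3, Bg1, Bxe1, cxb3, c6, b5+, e3, c3, c5.
Count: 16.

16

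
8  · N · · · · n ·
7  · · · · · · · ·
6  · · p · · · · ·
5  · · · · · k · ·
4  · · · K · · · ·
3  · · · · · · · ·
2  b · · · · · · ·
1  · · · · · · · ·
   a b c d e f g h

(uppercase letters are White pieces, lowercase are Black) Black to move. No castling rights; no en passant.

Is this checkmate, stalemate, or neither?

neither

Black to move; black king on f5.
In check: no.
Legal moves for Black: Ne7, Nh6, Nf6, Kg6, Kf6, Ke6, Kg5, Kg4, Kf4, Bf7, Be6, Bd5, Bc4, Bb3, Bb1, c5+.
Black has 16 legal moves and is not in check → neither.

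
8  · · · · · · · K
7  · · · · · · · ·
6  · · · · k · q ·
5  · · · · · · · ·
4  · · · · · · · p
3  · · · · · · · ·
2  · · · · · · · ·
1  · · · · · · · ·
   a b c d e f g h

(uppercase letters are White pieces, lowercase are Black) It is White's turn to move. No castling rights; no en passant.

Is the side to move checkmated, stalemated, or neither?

stalemate

White to move; white king on h8.
In check: no.
King squares — g7: attacked by Qg6; h7: attacked by Qg6; g8: attacked by Qg6.
Legal moves for White: none.
Not in check and no legal moves → stalemate.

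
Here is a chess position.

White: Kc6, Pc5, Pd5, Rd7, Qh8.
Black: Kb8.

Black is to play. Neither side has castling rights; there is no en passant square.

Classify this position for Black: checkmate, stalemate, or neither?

checkmate

Black to move; black king on b8.
In check: yes, from the white queen on h8.
King squares — a7: attacked by Rd7; b7: attacked by Kc6; c7: attacked by Kc6; a8: attacked by Qh8; c8: attacked by Qh8.
Legal moves for Black: none.
In check with no legal moves → checkmate.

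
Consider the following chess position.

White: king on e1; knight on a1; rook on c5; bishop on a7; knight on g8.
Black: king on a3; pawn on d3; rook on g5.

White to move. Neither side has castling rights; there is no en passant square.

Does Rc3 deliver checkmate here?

After Rc3: black king on a3; in check: yes, from the white rook on c3.
Black has 4 legal replies: Kb4, Ka4, Kb2, Ka2.
In check but a legal move exists → not checkmate.

no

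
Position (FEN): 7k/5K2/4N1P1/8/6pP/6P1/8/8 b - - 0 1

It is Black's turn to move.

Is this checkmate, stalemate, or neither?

Black to move; black king on h8.
In check: no.
King squares — g7: attacked by Ne6; h7: attacked by Pg6; g8: attacked by Kf7.
Legal moves for Black: none.
Not in check and no legal moves → stalemate.

stalemate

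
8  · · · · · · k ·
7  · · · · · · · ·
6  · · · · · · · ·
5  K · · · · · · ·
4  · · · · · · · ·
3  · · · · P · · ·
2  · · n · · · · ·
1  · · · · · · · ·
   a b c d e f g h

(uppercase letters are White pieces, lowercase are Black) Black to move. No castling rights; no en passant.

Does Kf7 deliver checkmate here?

After Kf7: white king on a5; in check: no.
White is not in check, so this cannot be checkmate.

no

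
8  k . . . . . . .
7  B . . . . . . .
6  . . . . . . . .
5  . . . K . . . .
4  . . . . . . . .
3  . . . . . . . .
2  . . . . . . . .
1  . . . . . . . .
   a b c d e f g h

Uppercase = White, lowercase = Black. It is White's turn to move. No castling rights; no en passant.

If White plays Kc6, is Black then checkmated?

After Kc6: black king on a8; in check: no.
Black is not in check, so this cannot be checkmate.

no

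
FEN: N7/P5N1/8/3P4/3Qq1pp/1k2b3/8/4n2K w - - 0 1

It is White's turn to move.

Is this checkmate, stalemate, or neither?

neither

White to move; white king on h1.
In check: yes, from the black queen on e4.
King squares — g1: attacked by Be3; g2: attacked by Ne1; h2: available.
Legal moves for White: Kh2, Qxe4.
White is in check but has 2 legal moves → neither.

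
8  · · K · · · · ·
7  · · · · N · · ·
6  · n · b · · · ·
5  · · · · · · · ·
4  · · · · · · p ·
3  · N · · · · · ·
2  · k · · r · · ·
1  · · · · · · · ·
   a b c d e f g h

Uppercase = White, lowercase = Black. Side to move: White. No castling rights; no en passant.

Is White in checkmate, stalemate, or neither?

White to move; white king on c8.
In check: yes, from the black knight on b6.
Legal moves for White: Kd8, Kb7.
White is in check but has 2 legal moves → neither.

neither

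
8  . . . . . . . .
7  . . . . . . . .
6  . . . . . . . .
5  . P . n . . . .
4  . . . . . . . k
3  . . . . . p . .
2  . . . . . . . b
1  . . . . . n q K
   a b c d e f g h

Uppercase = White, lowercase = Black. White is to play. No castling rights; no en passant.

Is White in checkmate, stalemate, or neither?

White to move; white king on h1.
In check: yes, from the black queen on g1.
King squares — g1: attacked by Bh2; g2: attacked by Qg1; h2: attacked by Nf1.
Legal moves for White: none.
In check with no legal moves → checkmate.

checkmate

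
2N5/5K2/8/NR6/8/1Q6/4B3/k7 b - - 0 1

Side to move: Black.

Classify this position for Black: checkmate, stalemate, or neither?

Black to move; black king on a1.
In check: no.
King squares — b1: attacked by Qb3; a2: attacked by Qb3; b2: attacked by Qb3.
Legal moves for Black: none.
Not in check and no legal moves → stalemate.

stalemate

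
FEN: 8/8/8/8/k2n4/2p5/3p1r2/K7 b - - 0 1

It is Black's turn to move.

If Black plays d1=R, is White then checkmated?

After d1=R: white king on a1; in check: yes, from the black rook on d1.
King squares — b1: attacked by Rd1; a2: attacked by Rf2; b2: attacked by Rf2.
White has no legal moves → checkmate.

yes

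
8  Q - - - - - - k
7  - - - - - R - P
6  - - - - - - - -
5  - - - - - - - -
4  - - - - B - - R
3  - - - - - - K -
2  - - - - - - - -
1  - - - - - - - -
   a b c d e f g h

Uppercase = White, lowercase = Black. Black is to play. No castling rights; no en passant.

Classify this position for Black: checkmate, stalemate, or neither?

Black to move; black king on h8.
In check: yes, from the white queen on a8.
King squares — g7: attacked by Rf7; h7: attacked by Be4; g8: attacked by Ph7.
Legal moves for Black: none.
In check with no legal moves → checkmate.

checkmate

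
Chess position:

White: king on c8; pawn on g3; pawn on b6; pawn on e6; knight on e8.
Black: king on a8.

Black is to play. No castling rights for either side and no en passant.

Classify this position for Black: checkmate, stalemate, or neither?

stalemate

Black to move; black king on a8.
In check: no.
King squares — a7: attacked by Pb6; b7: attacked by Kc8; b8: attacked by Kc8.
Legal moves for Black: none.
Not in check and no legal moves → stalemate.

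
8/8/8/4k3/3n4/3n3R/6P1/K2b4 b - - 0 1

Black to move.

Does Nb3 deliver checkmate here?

After Nb3: white king on a1; in check: yes, from the black knight on b3.
White has 2 legal replies: Ka2, Kb1.
In check but a legal move exists → not checkmate.

no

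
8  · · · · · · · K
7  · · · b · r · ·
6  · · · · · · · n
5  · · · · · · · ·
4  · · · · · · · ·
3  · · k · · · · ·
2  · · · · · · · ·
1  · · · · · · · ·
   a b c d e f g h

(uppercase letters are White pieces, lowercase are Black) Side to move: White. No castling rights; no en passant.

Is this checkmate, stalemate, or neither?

stalemate

White to move; white king on h8.
In check: no.
King squares — g7: attacked by Rf7; h7: attacked by Rf7; g8: attacked by Nh6.
Legal moves for White: none.
Not in check and no legal moves → stalemate.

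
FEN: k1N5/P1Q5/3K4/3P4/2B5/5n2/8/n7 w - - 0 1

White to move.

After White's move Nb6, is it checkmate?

yes

After Nb6: black king on a8; in check: yes, from the white knight on b6.
King squares — a7: attacked by Qc7; b7: attacked by Qc7; b8: attacked by Pa7.
Black has no legal moves → checkmate.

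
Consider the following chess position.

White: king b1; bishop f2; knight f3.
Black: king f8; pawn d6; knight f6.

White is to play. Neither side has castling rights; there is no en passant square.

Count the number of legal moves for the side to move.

White to move; king on b1.
In check: no.
Legal moves: Ng5, Ne5, Nh4, Nd4, Nh2, Nd2, Ng1, Ne1, Ba7, Bb6, Bc5, Bh4, Bd4, Bg3, Be3, Bg1, Be1, Kc2, Kb2, Ka2, Kc1, Ka1.
Count: 22.

22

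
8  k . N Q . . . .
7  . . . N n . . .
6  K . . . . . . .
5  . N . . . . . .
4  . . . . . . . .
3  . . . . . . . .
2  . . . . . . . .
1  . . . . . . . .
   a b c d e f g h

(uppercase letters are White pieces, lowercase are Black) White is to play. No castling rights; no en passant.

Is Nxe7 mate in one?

yes

After Nxe7: black king on a8; in check: yes, from the white queen on d8.
King squares — a7: attacked by Nb5; b7: attacked by Ka6; b8: attacked by Nd7.
Black has no legal moves → checkmate.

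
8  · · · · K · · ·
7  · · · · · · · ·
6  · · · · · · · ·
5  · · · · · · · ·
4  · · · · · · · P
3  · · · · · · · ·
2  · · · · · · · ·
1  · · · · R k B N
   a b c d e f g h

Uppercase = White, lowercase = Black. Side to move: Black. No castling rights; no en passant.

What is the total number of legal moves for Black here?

2

Black to move; king on f1.
In check: yes, from the white rook on e1.
Legal moves: Kg2, Kxe1.
Count: 2.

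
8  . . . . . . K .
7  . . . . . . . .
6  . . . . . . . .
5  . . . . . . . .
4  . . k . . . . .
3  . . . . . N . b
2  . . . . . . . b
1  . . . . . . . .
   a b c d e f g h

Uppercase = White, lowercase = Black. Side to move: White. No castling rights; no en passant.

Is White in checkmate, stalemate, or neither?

neither

White to move; white king on g8.
In check: no.
Legal moves for White: Kh8, Kf8, Kh7, Kg7, Kf7, Ng5, Ne5+, Nh4, Nd4, Nxh2, Nd2+, Ng1, Ne1.
White has 13 legal moves and is not in check → neither.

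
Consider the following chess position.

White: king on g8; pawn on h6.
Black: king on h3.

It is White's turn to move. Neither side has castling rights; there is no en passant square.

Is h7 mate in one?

After h7: black king on h3; in check: no.
Black is not in check, so this cannot be checkmate.

no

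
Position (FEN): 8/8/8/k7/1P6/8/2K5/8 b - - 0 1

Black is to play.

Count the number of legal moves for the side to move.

5

Black to move; king on a5.
In check: yes, from the white pawn on b4.
Legal moves: Kb6, Ka6, Kb5, Kxb4, Ka4.
Count: 5.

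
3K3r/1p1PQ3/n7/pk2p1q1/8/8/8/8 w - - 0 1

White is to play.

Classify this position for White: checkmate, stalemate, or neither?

White to move; white king on d8.
In check: yes, from the black rook on h8.
King squares — c7: attacked by Na6; d7: own pawn; e7: own queen; c8: attacked by Rh8; e8: attacked by Rh8.
Legal moves for White: none.
In check with no legal moves → checkmate.

checkmate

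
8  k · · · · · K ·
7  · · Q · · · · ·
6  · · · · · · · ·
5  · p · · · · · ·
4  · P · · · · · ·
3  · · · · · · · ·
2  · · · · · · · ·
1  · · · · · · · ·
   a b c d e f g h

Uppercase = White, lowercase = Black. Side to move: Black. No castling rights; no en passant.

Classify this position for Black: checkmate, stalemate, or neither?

stalemate

Black to move; black king on a8.
In check: no.
King squares — a7: attacked by Qc7; b7: attacked by Qc7; b8: attacked by Qc7.
Legal moves for Black: none.
Not in check and no legal moves → stalemate.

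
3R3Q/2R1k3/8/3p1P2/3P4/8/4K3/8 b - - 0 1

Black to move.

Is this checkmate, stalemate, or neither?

Black to move; black king on e7.
In check: yes, from the white rook on c7.
King squares — d6: attacked by Rd8; e6: attacked by Pf5; f6: attacked by Qh8; d7: attacked by Rc7; f7: attacked by Rc7; d8: attacked by Qh8; e8: attacked by Rd8; f8: attacked by Rd8.
Legal moves for Black: none.
In check with no legal moves → checkmate.

checkmate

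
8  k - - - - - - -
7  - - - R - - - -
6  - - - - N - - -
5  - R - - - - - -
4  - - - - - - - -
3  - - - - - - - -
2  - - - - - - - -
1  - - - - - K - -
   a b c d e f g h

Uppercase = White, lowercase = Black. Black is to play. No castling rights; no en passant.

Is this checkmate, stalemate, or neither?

stalemate

Black to move; black king on a8.
In check: no.
King squares — a7: attacked by Rd7; b7: attacked by Rb5; b8: attacked by Rb5.
Legal moves for Black: none.
Not in check and no legal moves → stalemate.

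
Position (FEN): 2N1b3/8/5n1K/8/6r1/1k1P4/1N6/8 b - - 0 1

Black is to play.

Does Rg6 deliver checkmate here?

After Rg6: white king on h6; in check: yes, from the black rook on g6.
King squares — g5: attacked by Rg6; h5: attacked by Nf6; g6: attacked by Be8; g7: attacked by Rg6; h7: attacked by Nf6.
White has no legal moves → checkmate.

yes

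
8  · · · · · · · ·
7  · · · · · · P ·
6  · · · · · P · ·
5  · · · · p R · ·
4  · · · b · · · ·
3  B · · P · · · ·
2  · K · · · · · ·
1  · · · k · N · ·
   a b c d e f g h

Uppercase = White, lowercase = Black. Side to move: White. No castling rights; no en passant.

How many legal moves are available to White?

White to move; king on b2.
In check: yes, from the black bishop on d4.
Legal moves: Kb3, Ka2, Kb1.
Count: 3.

3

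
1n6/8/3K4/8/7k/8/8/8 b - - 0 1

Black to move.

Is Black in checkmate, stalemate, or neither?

neither

Black to move; black king on h4.
In check: no.
Legal moves for Black: Nd7, Nc6, Na6, Kh5, Kg5, Kg4, Kh3, Kg3.
Black has 8 legal moves and is not in check → neither.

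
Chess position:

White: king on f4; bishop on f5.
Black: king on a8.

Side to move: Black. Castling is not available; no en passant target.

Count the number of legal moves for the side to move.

3

Black to move; king on a8.
In check: no.
Legal moves: Kb8, Kb7, Ka7.
Count: 3.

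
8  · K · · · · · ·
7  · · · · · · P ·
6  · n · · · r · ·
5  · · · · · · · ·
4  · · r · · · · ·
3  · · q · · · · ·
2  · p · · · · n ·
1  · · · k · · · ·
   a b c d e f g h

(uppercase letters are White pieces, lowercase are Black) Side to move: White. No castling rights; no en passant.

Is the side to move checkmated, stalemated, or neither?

neither

White to move; white king on b8.
In check: no.
Legal moves for White: Kb7, Ka7, g8=Q, g8=R, g8=B, g8=N.
White has 6 legal moves and is not in check → neither.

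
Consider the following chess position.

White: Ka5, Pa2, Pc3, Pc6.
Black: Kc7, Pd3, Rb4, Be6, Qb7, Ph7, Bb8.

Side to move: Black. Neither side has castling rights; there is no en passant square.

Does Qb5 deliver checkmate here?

After Qb5: white king on a5; in check: yes, from the black queen on b5.
King squares — a4: attacked by Rb4; b4: attacked by Qb5; b5: attacked by Rb4; a6: attacked by Qb5; b6: attacked by Qb5.
White has no legal moves → checkmate.

yes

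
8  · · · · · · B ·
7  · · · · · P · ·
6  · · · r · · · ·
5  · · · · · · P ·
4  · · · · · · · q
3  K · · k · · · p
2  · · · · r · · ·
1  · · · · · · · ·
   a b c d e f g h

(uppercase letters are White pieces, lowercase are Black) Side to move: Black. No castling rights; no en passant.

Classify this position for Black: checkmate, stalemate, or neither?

neither

Black to move; black king on d3.
In check: no.
Legal moves for Black include: Rd8, Rd7, Rh6, Rg6, Rf6, Rde6, Rc6, Rb6, Ra6+, Rd5, Rd4, Qh8, Qh7, Qh6, Qh5, Qxg5, Qg4, Qf4, ... (list truncated; more exist).
Black has legal moves and is not in check → neither.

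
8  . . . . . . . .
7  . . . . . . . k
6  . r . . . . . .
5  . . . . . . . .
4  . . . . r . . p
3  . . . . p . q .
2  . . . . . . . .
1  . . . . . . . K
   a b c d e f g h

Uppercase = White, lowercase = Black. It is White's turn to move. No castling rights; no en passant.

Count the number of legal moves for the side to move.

0

White to move; king on h1.
In check: no.
Legal moves: none.
Count: 0.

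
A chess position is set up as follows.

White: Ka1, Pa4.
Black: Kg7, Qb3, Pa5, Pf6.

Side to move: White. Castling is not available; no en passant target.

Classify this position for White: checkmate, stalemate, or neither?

White to move; white king on a1.
In check: no.
King squares — b1: attacked by Qb3; a2: attacked by Qb3; b2: attacked by Qb3.
Legal moves for White: none.
Not in check and no legal moves → stalemate.

stalemate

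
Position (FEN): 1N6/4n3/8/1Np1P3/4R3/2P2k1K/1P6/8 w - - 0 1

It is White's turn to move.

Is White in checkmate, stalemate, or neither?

neither

White to move; white king on h3.
In check: no.
Legal moves for White include: Nd7, Nc6, Na6, Nc7, Na7, Nd6, Nd4+, Na3, Rh4, Rg4, Rf4+, Rd4, Rc4, Rb4, Ra4, Re3+, Re2, Re1, ... (list truncated; more exist).
White has legal moves and is not in check → neither.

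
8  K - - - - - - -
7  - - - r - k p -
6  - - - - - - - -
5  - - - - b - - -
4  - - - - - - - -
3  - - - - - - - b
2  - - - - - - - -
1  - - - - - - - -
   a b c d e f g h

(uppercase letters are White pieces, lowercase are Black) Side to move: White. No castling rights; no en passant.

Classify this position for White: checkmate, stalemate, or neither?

White to move; white king on a8.
In check: no.
King squares — a7: attacked by Rd7; b7: attacked by Rd7; b8: attacked by Be5.
Legal moves for White: none.
Not in check and no legal moves → stalemate.

stalemate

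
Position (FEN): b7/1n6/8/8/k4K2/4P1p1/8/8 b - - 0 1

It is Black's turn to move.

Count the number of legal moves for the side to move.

10

Black to move; king on a4.
In check: no.
Legal moves: Nd8, Nd6, Nc5, Na5, Kb5, Ka5, Kb4, Kb3, Ka3, g2.
Count: 10.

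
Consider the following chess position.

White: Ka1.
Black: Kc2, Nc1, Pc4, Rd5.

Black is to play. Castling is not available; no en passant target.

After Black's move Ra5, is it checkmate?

yes

After Ra5: white king on a1; in check: yes, from the black rook on a5.
King squares — b1: attacked by Kc2; a2: attacked by Nc1; b2: attacked by Kc2.
White has no legal moves → checkmate.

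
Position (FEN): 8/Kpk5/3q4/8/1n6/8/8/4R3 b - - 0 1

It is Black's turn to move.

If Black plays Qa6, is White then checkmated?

After Qa6: white king on a7; in check: yes, from the black queen on a6.
King squares — a6: attacked by Nb4; b6: attacked by Qa6; b7: attacked by Qa6; a8: attacked by Qa6; b8: attacked by Kc7.
White has no legal moves → checkmate.

yes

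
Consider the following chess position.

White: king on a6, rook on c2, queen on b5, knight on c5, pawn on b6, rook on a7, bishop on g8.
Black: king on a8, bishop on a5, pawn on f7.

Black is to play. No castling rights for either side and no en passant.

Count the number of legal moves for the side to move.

1

Black to move; king on a8.
In check: yes, from the white rook on a7.
Legal moves: Kb8.
Count: 1.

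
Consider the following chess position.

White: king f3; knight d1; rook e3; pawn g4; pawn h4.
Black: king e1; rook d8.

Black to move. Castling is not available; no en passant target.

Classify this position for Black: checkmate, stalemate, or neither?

neither

Black to move; black king on e1.
In check: yes, from the white rook on e3.
Legal moves for Black: Kd2, Kf1, Kxd1.
Black is in check but has 3 legal moves → neither.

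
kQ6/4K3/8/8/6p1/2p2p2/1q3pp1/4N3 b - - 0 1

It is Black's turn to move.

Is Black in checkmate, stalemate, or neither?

neither

Black to move; black king on a8.
In check: yes, from the white queen on b8.
King squares — a7: attacked by Qb8; b7: attacked by Qb8; b8: available.
Legal moves for Black: Kxb8, Qxb8.
Black is in check but has 2 legal moves → neither.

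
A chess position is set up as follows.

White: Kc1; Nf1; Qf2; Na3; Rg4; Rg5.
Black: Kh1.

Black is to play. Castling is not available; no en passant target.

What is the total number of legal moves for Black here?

0

Black to move; king on h1.
In check: no.
Legal moves: none.
Count: 0.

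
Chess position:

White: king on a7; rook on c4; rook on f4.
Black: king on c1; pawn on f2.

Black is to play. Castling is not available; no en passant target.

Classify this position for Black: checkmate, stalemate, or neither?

Black to move; black king on c1.
In check: yes, from the white rook on c4.
Legal moves for Black: Kd2, Kb2, Kd1, Kb1.
Black is in check but has 4 legal moves → neither.

neither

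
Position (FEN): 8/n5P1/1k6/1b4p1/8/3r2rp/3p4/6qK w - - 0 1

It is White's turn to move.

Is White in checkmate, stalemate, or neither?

checkmate

White to move; white king on h1.
In check: yes, from the black queen on g1.
King squares — g1: attacked by Rg3; g2: attacked by Qg1; h2: attacked by Qg1.
Legal moves for White: none.
In check with no legal moves → checkmate.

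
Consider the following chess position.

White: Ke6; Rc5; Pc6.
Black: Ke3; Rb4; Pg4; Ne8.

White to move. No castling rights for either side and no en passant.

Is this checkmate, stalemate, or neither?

neither

White to move; white king on e6.
In check: no.
Legal moves for White: Kf7, Ke7, Kd7, Kf5, Ke5, Kd5, Rh5, Rg5, Rf5, Re5+, Rd5, Rb5, Ra5, Rc4, Rc3+, Rc2, Rc1, c7.
White has 18 legal moves and is not in check → neither.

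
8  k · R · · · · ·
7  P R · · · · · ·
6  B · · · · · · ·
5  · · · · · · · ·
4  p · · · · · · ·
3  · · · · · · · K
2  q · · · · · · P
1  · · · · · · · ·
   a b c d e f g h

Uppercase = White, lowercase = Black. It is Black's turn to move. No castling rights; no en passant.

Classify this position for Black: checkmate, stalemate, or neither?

checkmate

Black to move; black king on a8.
In check: yes, from the white rook on c8.
King squares — a7: attacked by Rb7; b7: attacked by Ba6; b8: attacked by Pa7.
Legal moves for Black: none.
In check with no legal moves → checkmate.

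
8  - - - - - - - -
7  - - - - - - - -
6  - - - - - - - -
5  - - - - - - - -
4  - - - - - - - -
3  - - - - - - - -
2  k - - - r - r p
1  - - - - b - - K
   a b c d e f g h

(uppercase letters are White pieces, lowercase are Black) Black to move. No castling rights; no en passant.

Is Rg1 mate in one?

After Rg1: white king on h1; in check: yes, from the black rook on g1.
King squares — g1: attacked by Ph2; g2: attacked by Rg1; h2: attacked by Re2.
White has no legal moves → checkmate.

yes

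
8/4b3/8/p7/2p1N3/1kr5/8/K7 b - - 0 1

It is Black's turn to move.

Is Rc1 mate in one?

yes

After Rc1: white king on a1; in check: yes, from the black rook on c1.
King squares — b1: attacked by Rc1; a2: attacked by Kb3; b2: attacked by Kb3.
White has no legal moves → checkmate.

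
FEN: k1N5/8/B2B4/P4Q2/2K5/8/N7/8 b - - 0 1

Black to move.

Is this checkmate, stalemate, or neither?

stalemate

Black to move; black king on a8.
In check: no.
King squares — a7: attacked by Nc8; b7: attacked by Ba6; b8: attacked by Bd6.
Legal moves for Black: none.
Not in check and no legal moves → stalemate.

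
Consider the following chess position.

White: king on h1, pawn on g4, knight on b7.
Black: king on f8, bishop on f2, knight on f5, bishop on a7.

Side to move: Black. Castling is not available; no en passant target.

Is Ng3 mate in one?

After Ng3: white king on h1; in check: yes, from the black knight on g3.
White has 2 legal replies: Kh2, Kg2.
In check but a legal move exists → not checkmate.

no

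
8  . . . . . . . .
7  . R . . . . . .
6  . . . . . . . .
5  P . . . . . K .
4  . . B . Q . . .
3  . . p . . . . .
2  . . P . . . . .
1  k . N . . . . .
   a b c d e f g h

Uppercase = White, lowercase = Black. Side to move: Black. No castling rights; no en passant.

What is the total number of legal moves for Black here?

0

Black to move; king on a1.
In check: no.
Legal moves: none.
Count: 0.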